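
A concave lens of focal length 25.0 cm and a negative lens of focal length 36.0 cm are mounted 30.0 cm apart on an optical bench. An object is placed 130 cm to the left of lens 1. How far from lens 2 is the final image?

21.1 cm

Lens 1 is diverging, so f₁ = −25.0 cm.
Lens 1: 1/d_i1 = 1/f₁ − 1/d_o1 = 1/(-25.0) − 1/(130) = -0.04769, so d_i1 = -20.97 cm.
The intermediate image is 20.97 cm to the left of lens 1 (virtual), which is 30.0 − (-20.97) = 50.97 cm to the left of lens 2, so d_o2 = +50.97 cm.
Lens 2 is diverging, so f₂ = −36.0 cm.
Lens 2: 1/d_i2 = 1/f₂ − 1/d_o2 = 1/(-36.0) − 1/(50.97) = -0.04740, so d_i2 = -21.1 cm.
The final image is virtual, 21.1 cm to the left of lens 2 (overall magnification ≈ 0.067).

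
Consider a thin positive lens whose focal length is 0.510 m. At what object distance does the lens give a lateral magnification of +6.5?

0.432 m

m = −d_i/d_o ⇒ d_i = −m·d_o.
1/f = 1/d_o + 1/d_i = 1/d_o − 1/(m·d_o) = (1 − 1/m)/d_o, so d_o = f(1 − 1/m) = (0.5100)(1 − 1/(+6.5)) = 0.432 m.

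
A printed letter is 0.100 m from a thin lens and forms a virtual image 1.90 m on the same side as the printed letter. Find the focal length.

Virtual image ⇒ d_i = −1.90 m.
1/f = 1/d_o + 1/d_i = 1/(0.100) + 1/(-1.90) = 9.474, so f = 0.106 m.
Since f is positive, the thin lens is converging.

f = 0.106 m (converging)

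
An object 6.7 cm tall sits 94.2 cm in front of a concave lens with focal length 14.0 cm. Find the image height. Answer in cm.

0.867 cm

For a concave lens, f = -14.0 cm.
1/d_i = 1/f − 1/d_o = 1/(-14.00) − 1/(94.2) = -0.08204, so d_i = -12.19 cm.
m = −d_i/d_o = +0.1294.
|h_i| = |m|·h_o = 0.1294 × 6.7 = 0.867 cm. The image is virtual, upright and reduced, on the same side as the object.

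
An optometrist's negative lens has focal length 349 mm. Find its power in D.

P = -2.87 D

For a negative lens, f = −349 mm.
f = -34.9 cm = -0.349 m.
P = 1/f = 1/(-0.349 m) = -2.87 D.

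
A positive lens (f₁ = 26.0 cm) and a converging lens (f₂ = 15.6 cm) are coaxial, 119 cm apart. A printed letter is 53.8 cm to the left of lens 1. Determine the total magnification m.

Lens 1: 1/d_i1 = 1/(26.0) − 1/(53.8) = 0.01987, so d_i1 = 50.32 cm; m₁ = −d_i1/d_o1 = -0.9353.
d_o2 = 119 − (50.32) = 68.68 cm.
Lens 2: 1/d_i2 = 1/(15.6) − 1/(68.68) = 0.04954, so d_i2 = 20.18 cm; m₂ = −d_i2/d_o2 = -0.2939.
m = m₁·m₂ = (-0.9353)(-0.2939) = +0.275.

m = +0.275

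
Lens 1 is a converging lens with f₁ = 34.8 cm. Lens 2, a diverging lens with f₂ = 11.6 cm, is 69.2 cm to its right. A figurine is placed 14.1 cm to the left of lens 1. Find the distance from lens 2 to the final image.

10.3 cm

Lens 1: 1/d_i1 = 1/f₁ − 1/d_o1 = 1/(34.8) − 1/(14.1) = -0.04219, so d_i1 = -23.70 cm.
The intermediate image is 23.70 cm to the left of lens 1 (virtual), which is 69.2 − (-23.70) = 92.90 cm to the left of lens 2, so d_o2 = +92.90 cm.
Lens 2 is diverging, so f₂ = −11.6 cm.
Lens 2: 1/d_i2 = 1/f₂ − 1/d_o2 = 1/(-11.6) − 1/(92.90) = -0.09697, so d_i2 = -10.3 cm.
The final image is virtual, 10.3 cm to the left of lens 2 (overall magnification ≈ 0.19).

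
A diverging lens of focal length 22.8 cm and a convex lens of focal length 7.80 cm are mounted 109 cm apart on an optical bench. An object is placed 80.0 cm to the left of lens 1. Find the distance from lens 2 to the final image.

Lens 1 is diverging, so f₁ = −22.8 cm.
Lens 1: 1/d_i1 = 1/f₁ − 1/d_o1 = 1/(-22.8) − 1/(80.0) = -0.05636, so d_i1 = -17.74 cm.
The intermediate image is 17.74 cm to the left of lens 1 (virtual), which is 109 − (-17.74) = 126.7 cm to the left of lens 2, so d_o2 = +126.7 cm.
Lens 2: 1/d_i2 = 1/f₂ − 1/d_o2 = 1/(7.80) − 1/(126.7) = 0.1203, so d_i2 = 8.31 cm.
The final image is real, 8.31 cm to the right of lens 2 (overall magnification ≈ -0.015).

8.31 cm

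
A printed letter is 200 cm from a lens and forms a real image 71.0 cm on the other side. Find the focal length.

f = 52.4 cm (converging)

Real image ⇒ d_i = +71.0 cm.
1/f = 1/d_o + 1/d_i = 1/(200) + 1/(71.0) = 0.01908, so f = 52.4 cm.
Since f is positive, the lens is converging.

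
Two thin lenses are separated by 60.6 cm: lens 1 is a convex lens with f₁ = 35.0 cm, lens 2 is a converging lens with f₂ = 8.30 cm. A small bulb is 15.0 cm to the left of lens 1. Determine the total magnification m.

m = -0.185

Lens 1: 1/d_i1 = 1/(35.0) − 1/(15.0) = -0.03810, so d_i1 = -26.25 cm; m₁ = −d_i1/d_o1 = +1.750.
d_o2 = 60.6 − (-26.25) = 86.85 cm.
Lens 2: 1/d_i2 = 1/(8.30) − 1/(86.85) = 0.1090, so d_i2 = 9.177 cm; m₂ = −d_i2/d_o2 = -0.1057.
m = m₁·m₂ = (+1.750)(-0.1057) = -0.185.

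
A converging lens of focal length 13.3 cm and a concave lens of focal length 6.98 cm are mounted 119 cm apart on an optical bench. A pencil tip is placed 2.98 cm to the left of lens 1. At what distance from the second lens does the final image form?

Lens 1: 1/d_i1 = 1/f₁ − 1/d_o1 = 1/(13.3) − 1/(2.98) = -0.2604, so d_i1 = -3.841 cm.
The intermediate image is 3.841 cm to the left of lens 1 (virtual), which is 119 − (-3.841) = 122.8 cm to the left of lens 2, so d_o2 = +122.8 cm.
Lens 2 is diverging, so f₂ = −6.98 cm.
Lens 2: 1/d_i2 = 1/f₂ − 1/d_o2 = 1/(-6.98) − 1/(122.8) = -0.1514, so d_i2 = -6.60 cm.
The final image is virtual, 6.60 cm to the left of lens 2 (overall magnification ≈ 0.069).

6.60 cm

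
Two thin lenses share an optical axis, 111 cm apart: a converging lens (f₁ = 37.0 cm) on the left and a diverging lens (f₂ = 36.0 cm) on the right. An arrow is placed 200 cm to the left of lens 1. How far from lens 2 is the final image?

Lens 1: 1/d_i1 = 1/f₁ − 1/d_o1 = 1/(37.0) − 1/(200) = 0.02203, so d_i1 = 45.40 cm.
The intermediate image is 45.40 cm to the right of lens 1, which is 111 − (45.40) = 65.60 cm to the left of lens 2, so d_o2 = +65.60 cm.
Lens 2 is diverging, so f₂ = −36.0 cm.
Lens 2: 1/d_i2 = 1/f₂ − 1/d_o2 = 1/(-36.0) − 1/(65.60) = -0.04302, so d_i2 = -23.2 cm.
The final image is virtual, 23.2 cm to the left of lens 2 (overall magnification ≈ -0.080).

23.2 cm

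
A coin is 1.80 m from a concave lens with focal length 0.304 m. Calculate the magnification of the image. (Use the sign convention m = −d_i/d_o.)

For a concave lens, f = -0.304 m.
1/d_i = 1/f − 1/d_o = 1/(-0.3040) − 1/(1.80) = -3.845, so d_i = -0.2601 m.
m = −d_i/d_o = −(-0.2601)/(1.80) = +0.144.
The image is virtual, upright and reduced, on the same side as the object.

m = +0.144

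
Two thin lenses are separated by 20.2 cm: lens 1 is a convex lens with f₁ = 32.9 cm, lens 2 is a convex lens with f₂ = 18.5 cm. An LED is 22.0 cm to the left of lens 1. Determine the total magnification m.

m = -0.820

Lens 1: 1/d_i1 = 1/(32.9) − 1/(22.0) = -0.01506, so d_i1 = -66.40 cm; m₁ = −d_i1/d_o1 = +3.018.
d_o2 = 20.2 − (-66.40) = 86.60 cm.
Lens 2: 1/d_i2 = 1/(18.5) − 1/(86.60) = 0.04251, so d_i2 = 23.53 cm; m₂ = −d_i2/d_o2 = -0.2717.
m = m₁·m₂ = (+3.018)(-0.2717) = -0.820.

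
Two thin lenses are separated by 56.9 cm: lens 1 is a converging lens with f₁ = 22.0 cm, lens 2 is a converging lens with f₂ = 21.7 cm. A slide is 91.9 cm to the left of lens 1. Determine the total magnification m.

m = +1.09

Lens 1: 1/d_i1 = 1/(22.0) − 1/(91.9) = 0.03457, so d_i1 = 28.92 cm; m₁ = −d_i1/d_o1 = -0.3147.
d_o2 = 56.9 − (28.92) = 27.98 cm.
Lens 2: 1/d_i2 = 1/(21.7) − 1/(27.98) = 0.01034, so d_i2 = 96.68 cm; m₂ = −d_i2/d_o2 = -3.455.
m = m₁·m₂ = (-0.3147)(-3.455) = +1.09.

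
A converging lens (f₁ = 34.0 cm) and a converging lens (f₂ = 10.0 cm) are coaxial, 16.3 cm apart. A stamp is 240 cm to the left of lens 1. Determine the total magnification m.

Lens 1: 1/d_i1 = 1/(34.0) − 1/(240) = 0.02525, so d_i1 = 39.61 cm; m₁ = −d_i1/d_o1 = -0.1650.
d_o2 = 16.3 − (39.61) = -23.31 cm (virtual object).
Lens 2: 1/d_i2 = 1/(10.0) − 1/(-23.31) = 0.1429, so d_i2 = 6.998 cm; m₂ = −d_i2/d_o2 = +0.3002.
m = m₁·m₂ = (-0.1650)(+0.3002) = -0.0495.

m = -0.0495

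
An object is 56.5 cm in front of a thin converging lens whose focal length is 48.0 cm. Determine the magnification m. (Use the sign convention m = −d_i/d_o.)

m = -5.65

1/d_i = 1/f − 1/d_o = 1/(48.00) − 1/(56.5) = 0.003134, so d_i = 319.1 cm.
m = −d_i/d_o = −(319.1)/(56.5) = -5.65.
The image is real, inverted and enlarged, on the far side of the lens.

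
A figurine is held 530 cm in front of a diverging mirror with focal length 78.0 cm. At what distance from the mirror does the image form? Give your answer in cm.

For a diverging mirror, f = -78.0 cm.
Mirror equation: 1/s_i = 1/f − 1/s_o = 1/(-78.00) − 1/(530) = -0.01282 − 0.001887 = -0.01471, so s_i = -68.0 cm.
The image is virtual, upright and reduced, behind the mirror.

68.0 cm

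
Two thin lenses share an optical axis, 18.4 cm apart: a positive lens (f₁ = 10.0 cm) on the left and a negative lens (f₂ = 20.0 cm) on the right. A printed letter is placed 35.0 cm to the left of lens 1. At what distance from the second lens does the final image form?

3.61 cm

Lens 1: 1/d_i1 = 1/f₁ − 1/d_o1 = 1/(10.0) − 1/(35.0) = 0.07143, so d_i1 = 14.00 cm.
The intermediate image is 14.00 cm to the right of lens 1, which is 18.4 − (14.00) = 4.400 cm to the left of lens 2, so d_o2 = +4.400 cm.
Lens 2 is diverging, so f₂ = −20.0 cm.
Lens 2: 1/d_i2 = 1/f₂ − 1/d_o2 = 1/(-20.0) − 1/(4.400) = -0.2773, so d_i2 = -3.61 cm.
The final image is virtual, 3.61 cm to the left of lens 2 (overall magnification ≈ -0.33).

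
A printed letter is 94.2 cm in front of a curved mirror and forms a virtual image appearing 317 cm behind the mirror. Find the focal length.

f = 134 cm (concave)

Virtual image ⇒ d_i = −317 cm.
1/f = 1/d_o + 1/d_i = 1/(94.2) + 1/(-317) = 0.007461, so f = 134 cm.
Since f is positive, the curved mirror is concave.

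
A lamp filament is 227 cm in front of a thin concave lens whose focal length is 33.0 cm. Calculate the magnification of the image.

For a concave lens, f = -33.0 cm.
1/d_i = 1/f − 1/d_o = 1/(-33.00) − 1/(227) = -0.03471, so d_i = -28.81 cm.
m = −d_i/d_o = −(-28.81)/(227) = +0.127.
The image is virtual, upright and reduced, on the same side as the object.

m = +0.127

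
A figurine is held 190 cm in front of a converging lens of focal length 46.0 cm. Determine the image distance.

60.7 cm

Lens equation: 1/q = 1/f − 1/p = 1/(46.00) − 1/(190) = 0.02174 − 0.005263 = 0.01648, so q = 60.7 cm.
The image is real, inverted and reduced, on the far side of the lens.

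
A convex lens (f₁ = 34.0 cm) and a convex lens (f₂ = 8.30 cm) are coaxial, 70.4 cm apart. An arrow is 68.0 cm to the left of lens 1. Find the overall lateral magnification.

Lens 1: 1/d_i1 = 1/(34.0) − 1/(68.0) = 0.01471, so d_i1 = 68.00 cm; m₁ = −d_i1/d_o1 = -1.000.
d_o2 = 70.4 − (68.00) = 2.400 cm.
Lens 2: 1/d_i2 = 1/(8.30) − 1/(2.400) = -0.2962, so d_i2 = -3.376 cm; m₂ = −d_i2/d_o2 = +1.407.
m = m₁·m₂ = (-1.000)(+1.407) = -1.41.

m = -1.41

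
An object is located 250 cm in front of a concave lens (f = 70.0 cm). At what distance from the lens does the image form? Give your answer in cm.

54.7 cm

For a concave lens, f = -70.0 cm.
Thin-lens equation: 1/d_i = 1/f − 1/d_o = 1/(-70.00) − 1/(250) = -0.01429 − 0.004000 = -0.01829, so d_i = -54.7 cm.
The image is virtual, upright and reduced, on the same side as the object.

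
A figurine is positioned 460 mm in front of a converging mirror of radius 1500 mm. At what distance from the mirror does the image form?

f = R/2 = 1500/2 = 750.0 mm.
Mirror equation: 1/v = 1/f − 1/u = 1/(750.0) − 1/(460) = 0.001333 − 0.002174 = -0.0008406, so v = -1190 mm.
The image is virtual, upright and enlarged, behind the mirror.

1190 mm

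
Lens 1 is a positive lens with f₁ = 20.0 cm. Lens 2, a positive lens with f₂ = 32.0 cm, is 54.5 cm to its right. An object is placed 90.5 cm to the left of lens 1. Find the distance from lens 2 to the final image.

291 cm

Lens 1: 1/d_i1 = 1/f₁ − 1/d_o1 = 1/(20.0) − 1/(90.5) = 0.03895, so d_i1 = 25.67 cm.
The intermediate image is 25.67 cm to the right of lens 1, which is 54.5 − (25.67) = 28.83 cm to the left of lens 2, so d_o2 = +28.83 cm.
Lens 2: 1/d_i2 = 1/f₂ − 1/d_o2 = 1/(32.0) − 1/(28.83) = -0.003436, so d_i2 = -291 cm.
The final image is virtual, 291 cm to the left of lens 2 (overall magnification ≈ -2.9).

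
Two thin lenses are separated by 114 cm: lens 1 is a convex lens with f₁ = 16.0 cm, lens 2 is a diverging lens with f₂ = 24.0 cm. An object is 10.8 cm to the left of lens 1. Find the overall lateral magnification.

m = +0.431

Lens 1: 1/d_i1 = 1/(16.0) − 1/(10.8) = -0.03009, so d_i1 = -33.23 cm; m₁ = −d_i1/d_o1 = +3.077.
d_o2 = 114 − (-33.23) = 147.2 cm.
f₂ = −24.0 cm (diverging).
Lens 2: 1/d_i2 = 1/(-24.0) − 1/(147.2) = -0.04846, so d_i2 = -20.64 cm; m₂ = −d_i2/d_o2 = +0.1402.
m = m₁·m₂ = (+3.077)(+0.1402) = +0.431.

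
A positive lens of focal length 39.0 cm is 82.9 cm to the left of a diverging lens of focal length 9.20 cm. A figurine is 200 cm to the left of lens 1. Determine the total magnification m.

m = -0.0511

Lens 1: 1/d_i1 = 1/(39.0) − 1/(200) = 0.02064, so d_i1 = 48.45 cm; m₁ = −d_i1/d_o1 = -0.2423.
d_o2 = 82.9 − (48.45) = 34.45 cm.
f₂ = −9.20 cm (diverging).
Lens 2: 1/d_i2 = 1/(-9.20) − 1/(34.45) = -0.1377, so d_i2 = -7.261 cm; m₂ = −d_i2/d_o2 = +0.2108.
m = m₁·m₂ = (-0.2423)(+0.2108) = -0.0511.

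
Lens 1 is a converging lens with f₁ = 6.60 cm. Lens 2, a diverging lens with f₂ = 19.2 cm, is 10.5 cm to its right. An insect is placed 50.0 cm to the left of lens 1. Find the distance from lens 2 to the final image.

2.52 cm

Lens 1: 1/d_i1 = 1/f₁ − 1/d_o1 = 1/(6.60) − 1/(50.0) = 0.1315, so d_i1 = 7.604 cm.
The intermediate image is 7.604 cm to the right of lens 1, which is 10.5 − (7.604) = 2.896 cm to the left of lens 2, so d_o2 = +2.896 cm.
Lens 2 is diverging, so f₂ = −19.2 cm.
Lens 2: 1/d_i2 = 1/f₂ − 1/d_o2 = 1/(-19.2) − 1/(2.896) = -0.3974, so d_i2 = -2.52 cm.
The final image is virtual, 2.52 cm to the left of lens 2 (overall magnification ≈ -0.13).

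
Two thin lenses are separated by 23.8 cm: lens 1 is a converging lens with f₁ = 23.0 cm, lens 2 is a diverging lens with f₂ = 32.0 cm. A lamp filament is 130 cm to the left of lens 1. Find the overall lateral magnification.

Lens 1: 1/d_i1 = 1/(23.0) − 1/(130) = 0.03579, so d_i1 = 27.94 cm; m₁ = −d_i1/d_o1 = -0.2149.
d_o2 = 23.8 − (27.94) = -4.140 cm (virtual object).
f₂ = −32.0 cm (diverging).
Lens 2: 1/d_i2 = 1/(-32.0) − 1/(-4.140) = 0.2103, so d_i2 = 4.755 cm; m₂ = −d_i2/d_o2 = +1.149.
m = m₁·m₂ = (-0.2149)(+1.149) = -0.247.

m = -0.247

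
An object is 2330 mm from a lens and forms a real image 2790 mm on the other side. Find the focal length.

f = 1270 mm (converging)

Real image ⇒ d_i = +2790 mm.
1/f = 1/d_o + 1/d_i = 1/(2330) + 1/(2790) = 0.0007876, so f = 1270 mm.
Since f is positive, the lens is converging.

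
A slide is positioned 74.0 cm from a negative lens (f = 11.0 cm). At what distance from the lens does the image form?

For a negative lens, f = -11.0 cm.
Thin-lens equation: 1/v = 1/f − 1/u = 1/(-11.00) − 1/(74.0) = -0.09091 − 0.01351 = -0.1044, so v = -9.58 cm.
The image is virtual, upright and reduced, on the same side as the object.

9.58 cm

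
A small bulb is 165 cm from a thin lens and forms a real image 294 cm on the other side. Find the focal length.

f = 106 cm (converging)

Real image ⇒ d_i = +294 cm.
1/f = 1/d_o + 1/d_i = 1/(165) + 1/(294) = 0.009462, so f = 106 cm.
Since f is positive, the thin lens is converging.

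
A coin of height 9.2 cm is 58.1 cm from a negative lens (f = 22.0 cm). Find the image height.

2.53 cm

For a negative lens, f = -22.0 cm.
1/d_i = 1/f − 1/d_o = 1/(-22.00) − 1/(58.1) = -0.06267, so d_i = -15.96 cm.
m = −d_i/d_o = +0.2747.
|h_i| = |m|·h_o = 0.2747 × 9.2 = 2.53 cm. The image is virtual, upright and reduced, on the same side as the object.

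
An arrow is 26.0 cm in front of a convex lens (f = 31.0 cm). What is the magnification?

1/d_i = 1/f − 1/d_o = 1/(31.00) − 1/(26.0) = -0.006203, so d_i = -161.2 cm.
m = −d_i/d_o = −(-161.2)/(26.0) = +6.20.
The image is virtual, upright and enlarged, on the same side as the object.

m = +6.20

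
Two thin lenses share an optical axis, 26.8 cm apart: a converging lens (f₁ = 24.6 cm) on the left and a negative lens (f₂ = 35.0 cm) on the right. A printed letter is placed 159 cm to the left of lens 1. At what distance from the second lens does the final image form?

2.46 cm

Lens 1: 1/d_i1 = 1/f₁ − 1/d_o1 = 1/(24.6) − 1/(159) = 0.03436, so d_i1 = 29.10 cm.
The intermediate image is 29.10 cm to the right of lens 1, which lies 2.300 cm to the right of lens 2 — a virtual object — so d_o2 = −2.300 cm.
Lens 2 is diverging, so f₂ = −35.0 cm.
Lens 2: 1/d_i2 = 1/f₂ − 1/d_o2 = 1/(-35.0) − 1/(-2.300) = 0.4062, so d_i2 = 2.46 cm.
The final image is real, 2.46 cm to the right of lens 2 (overall magnification ≈ -0.20).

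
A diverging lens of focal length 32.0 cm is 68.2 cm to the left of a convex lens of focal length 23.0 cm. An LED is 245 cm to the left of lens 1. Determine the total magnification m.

f₁ = −32.0 cm (diverging).
Lens 1: 1/d_i1 = 1/(-32.0) − 1/(245) = -0.03533, so d_i1 = -28.30 cm; m₁ = −d_i1/d_o1 = +0.1155.
d_o2 = 68.2 − (-28.30) = 96.50 cm.
Lens 2: 1/d_i2 = 1/(23.0) − 1/(96.50) = 0.03312, so d_i2 = 30.20 cm; m₂ = −d_i2/d_o2 = -0.3129.
m = m₁·m₂ = (+0.1155)(-0.3129) = -0.0361.

m = -0.0361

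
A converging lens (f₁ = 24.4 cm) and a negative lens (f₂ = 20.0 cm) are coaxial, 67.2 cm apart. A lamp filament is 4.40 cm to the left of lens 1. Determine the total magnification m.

m = +0.264

Lens 1: 1/d_i1 = 1/(24.4) − 1/(4.40) = -0.1863, so d_i1 = -5.368 cm; m₁ = −d_i1/d_o1 = +1.220.
d_o2 = 67.2 − (-5.368) = 72.57 cm.
f₂ = −20.0 cm (diverging).
Lens 2: 1/d_i2 = 1/(-20.0) − 1/(72.57) = -0.06378, so d_i2 = -15.68 cm; m₂ = −d_i2/d_o2 = +0.2161.
m = m₁·m₂ = (+1.220)(+0.2161) = +0.264.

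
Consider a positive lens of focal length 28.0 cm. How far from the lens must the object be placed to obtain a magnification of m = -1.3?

49.5 cm

m = −d_i/d_o ⇒ d_i = −m·d_o.
1/f = 1/d_o + 1/d_i = 1/d_o − 1/(m·d_o) = (1 − 1/m)/d_o, so d_o = f(1 − 1/m) = (28.00)(1 − 1/(-1.3)) = 49.5 cm.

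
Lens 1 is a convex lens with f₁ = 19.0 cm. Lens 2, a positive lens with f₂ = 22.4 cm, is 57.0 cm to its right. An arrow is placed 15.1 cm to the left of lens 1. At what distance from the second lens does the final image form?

27.0 cm

Lens 1: 1/d_i1 = 1/f₁ − 1/d_o1 = 1/(19.0) − 1/(15.1) = -0.01359, so d_i1 = -73.56 cm.
The intermediate image is 73.56 cm to the left of lens 1 (virtual), which is 57.0 − (-73.56) = 130.6 cm to the left of lens 2, so d_o2 = +130.6 cm.
Lens 2: 1/d_i2 = 1/f₂ − 1/d_o2 = 1/(22.4) − 1/(130.6) = 0.03699, so d_i2 = 27.0 cm.
The final image is real, 27.0 cm to the right of lens 2 (overall magnification ≈ -1.0).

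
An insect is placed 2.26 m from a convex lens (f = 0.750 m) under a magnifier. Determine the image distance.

1.12 m

Thin-lens equation: 1/s_i = 1/f − 1/s_o = 1/(0.7500) − 1/(2.26) = 1.333 − 0.4425 = 0.8909, so s_i = 1.12 m.
The image is real, inverted and reduced, on the far side of the lens.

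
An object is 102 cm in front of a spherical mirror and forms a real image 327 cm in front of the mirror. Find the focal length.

Real image ⇒ d_i = +327 cm.
1/f = 1/d_o + 1/d_i = 1/(102) + 1/(327) = 0.01286, so f = 77.7 cm.
Since f is positive, the spherical mirror is concave.

f = 77.7 cm (concave)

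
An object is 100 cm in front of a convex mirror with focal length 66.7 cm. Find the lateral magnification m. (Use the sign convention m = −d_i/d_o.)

m = +0.400

For a convex mirror, f = -66.7 cm.
1/d_i = 1/f − 1/d_o = 1/(-66.70) − 1/(100) = -0.02499, so d_i = -40.01 cm.
m = −d_i/d_o = −(-40.01)/(100) = +0.400.
The image is virtual, upright and reduced, behind the mirror.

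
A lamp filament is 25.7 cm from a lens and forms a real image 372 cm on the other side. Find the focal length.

f = 24.0 cm (converging)

Real image ⇒ d_i = +372 cm.
1/f = 1/d_o + 1/d_i = 1/(25.7) + 1/(372) = 0.04160, so f = 24.0 cm.
Since f is positive, the lens is converging.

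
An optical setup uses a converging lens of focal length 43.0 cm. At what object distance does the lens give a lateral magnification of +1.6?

16.1 cm

m = −d_i/d_o ⇒ d_i = −m·d_o.
1/f = 1/d_o + 1/d_i = 1/d_o − 1/(m·d_o) = (1 − 1/m)/d_o, so d_o = f(1 − 1/m) = (43.00)(1 − 1/(+1.6)) = 16.1 cm.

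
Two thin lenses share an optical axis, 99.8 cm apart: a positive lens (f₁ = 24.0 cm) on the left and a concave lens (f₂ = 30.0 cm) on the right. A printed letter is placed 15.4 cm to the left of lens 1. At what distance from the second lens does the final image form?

Lens 1: 1/d_i1 = 1/f₁ − 1/d_o1 = 1/(24.0) − 1/(15.4) = -0.02327, so d_i1 = -42.98 cm.
The intermediate image is 42.98 cm to the left of lens 1 (virtual), which is 99.8 − (-42.98) = 142.8 cm to the left of lens 2, so d_o2 = +142.8 cm.
Lens 2 is diverging, so f₂ = −30.0 cm.
Lens 2: 1/d_i2 = 1/f₂ − 1/d_o2 = 1/(-30.0) − 1/(142.8) = -0.04034, so d_i2 = -24.8 cm.
The final image is virtual, 24.8 cm to the left of lens 2 (overall magnification ≈ 0.48).

24.8 cm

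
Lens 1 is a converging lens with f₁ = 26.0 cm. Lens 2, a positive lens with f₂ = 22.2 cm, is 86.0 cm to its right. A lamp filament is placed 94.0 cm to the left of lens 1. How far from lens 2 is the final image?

Lens 1: 1/d_i1 = 1/f₁ − 1/d_o1 = 1/(26.0) − 1/(94.0) = 0.02782, so d_i1 = 35.94 cm.
The intermediate image is 35.94 cm to the right of lens 1, which is 86.0 − (35.94) = 50.06 cm to the left of lens 2, so d_o2 = +50.06 cm.
Lens 2: 1/d_i2 = 1/f₂ − 1/d_o2 = 1/(22.2) − 1/(50.06) = 0.02507, so d_i2 = 39.9 cm.
The final image is real, 39.9 cm to the right of lens 2 (overall magnification ≈ 0.30).

39.9 cm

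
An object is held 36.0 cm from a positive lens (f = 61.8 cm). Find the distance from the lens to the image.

86.2 cm

Lens equation: 1/s_i = 1/f − 1/s_o = 1/(61.80) − 1/(36.0) = 0.01618 − 0.02778 = -0.01160, so s_i = -86.2 cm.
The image is virtual, upright and enlarged, on the same side as the object.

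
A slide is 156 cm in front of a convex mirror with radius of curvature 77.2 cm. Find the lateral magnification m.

f = R/2 = 77.2/2 = 38.60 cm; for a convex mirror, f = -38.60 cm.
1/d_i = 1/f − 1/d_o = 1/(-38.60) − 1/(156) = -0.03232, so d_i = -30.94 cm.
m = −d_i/d_o = −(-30.94)/(156) = +0.198.
The image is virtual, upright and reduced, behind the mirror.

m = +0.198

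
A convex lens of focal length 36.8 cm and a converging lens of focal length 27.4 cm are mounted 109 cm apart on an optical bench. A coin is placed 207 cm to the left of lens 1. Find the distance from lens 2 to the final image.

47.8 cm

Lens 1: 1/d_i1 = 1/f₁ − 1/d_o1 = 1/(36.8) − 1/(207) = 0.02234, so d_i1 = 44.76 cm.
The intermediate image is 44.76 cm to the right of lens 1, which is 109 − (44.76) = 64.24 cm to the left of lens 2, so d_o2 = +64.24 cm.
Lens 2: 1/d_i2 = 1/f₂ − 1/d_o2 = 1/(27.4) − 1/(64.24) = 0.02093, so d_i2 = 47.8 cm.
The final image is real, 47.8 cm to the right of lens 2 (overall magnification ≈ 0.16).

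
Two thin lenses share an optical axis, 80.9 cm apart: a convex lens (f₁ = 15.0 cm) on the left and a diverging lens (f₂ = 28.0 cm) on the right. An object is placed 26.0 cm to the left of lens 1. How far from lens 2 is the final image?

Lens 1: 1/d_i1 = 1/f₁ − 1/d_o1 = 1/(15.0) − 1/(26.0) = 0.02821, so d_i1 = 35.45 cm.
The intermediate image is 35.45 cm to the right of lens 1, which is 80.9 − (35.45) = 45.45 cm to the left of lens 2, so d_o2 = +45.45 cm.
Lens 2 is diverging, so f₂ = −28.0 cm.
Lens 2: 1/d_i2 = 1/f₂ − 1/d_o2 = 1/(-28.0) − 1/(45.45) = -0.05772, so d_i2 = -17.3 cm.
The final image is virtual, 17.3 cm to the left of lens 2 (overall magnification ≈ -0.52).

17.3 cm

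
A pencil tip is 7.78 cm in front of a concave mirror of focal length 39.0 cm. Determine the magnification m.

1/d_i = 1/f − 1/d_o = 1/(39.00) − 1/(7.78) = -0.1029, so d_i = -9.719 cm.
m = −d_i/d_o = −(-9.719)/(7.78) = +1.25.
The image is virtual, upright and enlarged, behind the mirror.

m = +1.25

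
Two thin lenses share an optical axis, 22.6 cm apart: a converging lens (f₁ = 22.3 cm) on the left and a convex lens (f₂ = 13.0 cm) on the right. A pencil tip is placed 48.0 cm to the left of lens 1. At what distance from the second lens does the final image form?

Lens 1: 1/d_i1 = 1/f₁ − 1/d_o1 = 1/(22.3) − 1/(48.0) = 0.02401, so d_i1 = 41.65 cm.
The intermediate image is 41.65 cm to the right of lens 1, which lies 19.05 cm to the right of lens 2 — a virtual object — so d_o2 = −19.05 cm.
Lens 2: 1/d_i2 = 1/f₂ − 1/d_o2 = 1/(13.0) − 1/(-19.05) = 0.1294, so d_i2 = 7.73 cm.
The final image is real, 7.73 cm to the right of lens 2 (overall magnification ≈ -0.35).

7.73 cm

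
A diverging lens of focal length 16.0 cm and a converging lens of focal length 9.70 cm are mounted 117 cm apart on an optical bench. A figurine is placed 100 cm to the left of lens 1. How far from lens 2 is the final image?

10.5 cm

Lens 1 is diverging, so f₁ = −16.0 cm.
Lens 1: 1/d_i1 = 1/f₁ − 1/d_o1 = 1/(-16.0) − 1/(100) = -0.07250, so d_i1 = -13.79 cm.
The intermediate image is 13.79 cm to the left of lens 1 (virtual), which is 117 − (-13.79) = 130.8 cm to the left of lens 2, so d_o2 = +130.8 cm.
Lens 2: 1/d_i2 = 1/f₂ − 1/d_o2 = 1/(9.70) − 1/(130.8) = 0.09545, so d_i2 = 10.5 cm.
The final image is real, 10.5 cm to the right of lens 2 (overall magnification ≈ -0.011).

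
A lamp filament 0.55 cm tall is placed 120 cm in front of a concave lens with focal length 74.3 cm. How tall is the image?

0.210 cm

For a concave lens, f = -74.3 cm.
1/d_i = 1/f − 1/d_o = 1/(-74.30) − 1/(120) = -0.02179, so d_i = -45.89 cm.
m = −d_i/d_o = +0.3824.
|h_i| = |m|·h_o = 0.3824 × 0.55 = 0.210 cm. The image is virtual, upright and reduced, on the same side as the object.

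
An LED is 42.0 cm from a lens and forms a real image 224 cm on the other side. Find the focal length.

f = 35.4 cm (converging)

Real image ⇒ d_i = +224 cm.
1/f = 1/d_o + 1/d_i = 1/(42.0) + 1/(224) = 0.02827, so f = 35.4 cm.
Since f is positive, the lens is converging.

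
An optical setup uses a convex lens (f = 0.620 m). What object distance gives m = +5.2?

0.501 m

m = −d_i/d_o ⇒ d_i = −m·d_o.
1/f = 1/d_o + 1/d_i = 1/d_o − 1/(m·d_o) = (1 − 1/m)/d_o, so d_o = f(1 − 1/m) = (0.6200)(1 − 1/(+5.2)) = 0.501 m.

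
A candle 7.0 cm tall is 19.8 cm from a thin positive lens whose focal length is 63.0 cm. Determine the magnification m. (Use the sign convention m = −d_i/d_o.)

m = +1.46

1/d_i = 1/f − 1/d_o = 1/(63.00) − 1/(19.8) = -0.03463, so d_i = -28.88 cm.
m = −d_i/d_o = −(-28.88)/(19.8) = +1.46.
The image is virtual, upright and enlarged, on the same side as the object.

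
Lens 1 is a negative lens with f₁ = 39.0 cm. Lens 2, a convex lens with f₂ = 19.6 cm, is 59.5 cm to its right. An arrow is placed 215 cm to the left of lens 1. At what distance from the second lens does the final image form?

24.9 cm

Lens 1 is diverging, so f₁ = −39.0 cm.
Lens 1: 1/d_i1 = 1/f₁ − 1/d_o1 = 1/(-39.0) − 1/(215) = -0.03029, so d_i1 = -33.01 cm.
The intermediate image is 33.01 cm to the left of lens 1 (virtual), which is 59.5 − (-33.01) = 92.51 cm to the left of lens 2, so d_o2 = +92.51 cm.
Lens 2: 1/d_i2 = 1/f₂ − 1/d_o2 = 1/(19.6) − 1/(92.51) = 0.04021, so d_i2 = 24.9 cm.
The final image is real, 24.9 cm to the right of lens 2 (overall magnification ≈ -0.041).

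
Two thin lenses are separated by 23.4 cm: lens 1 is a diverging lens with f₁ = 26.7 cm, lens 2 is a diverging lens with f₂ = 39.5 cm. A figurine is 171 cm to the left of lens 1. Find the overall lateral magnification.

f₁ = −26.7 cm (diverging).
Lens 1: 1/d_i1 = 1/(-26.7) − 1/(171) = -0.04330, so d_i1 = -23.09 cm; m₁ = −d_i1/d_o1 = +0.1350.
d_o2 = 23.4 − (-23.09) = 46.49 cm.
f₂ = −39.5 cm (diverging).
Lens 2: 1/d_i2 = 1/(-39.5) − 1/(46.49) = -0.04683, so d_i2 = -21.36 cm; m₂ = −d_i2/d_o2 = +0.4594.
m = m₁·m₂ = (+0.1350)(+0.4594) = +0.0620.

m = +0.0620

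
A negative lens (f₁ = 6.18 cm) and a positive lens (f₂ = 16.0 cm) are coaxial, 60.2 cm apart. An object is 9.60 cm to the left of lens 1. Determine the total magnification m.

f₁ = −6.18 cm (diverging).
Lens 1: 1/d_i1 = 1/(-6.18) − 1/(9.60) = -0.2660, so d_i1 = -3.760 cm; m₁ = −d_i1/d_o1 = +0.3917.
d_o2 = 60.2 − (-3.760) = 63.96 cm.
Lens 2: 1/d_i2 = 1/(16.0) − 1/(63.96) = 0.04687, so d_i2 = 21.34 cm; m₂ = −d_i2/d_o2 = -0.3336.
m = m₁·m₂ = (+0.3917)(-0.3336) = -0.131.

m = -0.131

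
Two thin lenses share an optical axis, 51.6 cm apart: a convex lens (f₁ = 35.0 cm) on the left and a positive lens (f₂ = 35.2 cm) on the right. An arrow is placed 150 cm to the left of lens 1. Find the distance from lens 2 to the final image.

7.16 cm

Lens 1: 1/d_i1 = 1/f₁ − 1/d_o1 = 1/(35.0) − 1/(150) = 0.02190, so d_i1 = 45.65 cm.
The intermediate image is 45.65 cm to the right of lens 1, which is 51.6 − (45.65) = 5.950 cm to the left of lens 2, so d_o2 = +5.950 cm.
Lens 2: 1/d_i2 = 1/f₂ − 1/d_o2 = 1/(35.2) − 1/(5.950) = -0.1397, so d_i2 = -7.16 cm.
The final image is virtual, 7.16 cm to the left of lens 2 (overall magnification ≈ -0.37).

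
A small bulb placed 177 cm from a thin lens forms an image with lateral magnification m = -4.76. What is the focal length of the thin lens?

f = 146 cm (converging)

m = −d_i/d_o ⇒ d_i = −m·d_o = −(-4.76)·(177) = 842.5 cm.
1/f = 1/d_o + 1/d_i = 1/(177) + 1/(842.5) = 0.006837, so f = 146 cm.
Since f is positive, the thin lens is converging.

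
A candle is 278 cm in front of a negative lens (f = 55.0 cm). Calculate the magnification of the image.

m = +0.165

For a negative lens, f = -55.0 cm.
1/d_i = 1/f − 1/d_o = 1/(-55.00) − 1/(278) = -0.02178, so d_i = -45.92 cm.
m = −d_i/d_o = −(-45.92)/(278) = +0.165.
The image is virtual, upright and reduced, on the same side as the object.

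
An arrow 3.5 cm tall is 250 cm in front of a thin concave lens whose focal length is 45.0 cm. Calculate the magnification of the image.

m = +0.153

For a concave lens, f = -45.0 cm.
1/d_i = 1/f − 1/d_o = 1/(-45.00) − 1/(250) = -0.02622, so d_i = -38.14 cm.
m = −d_i/d_o = −(-38.14)/(250) = +0.153.
The image is virtual, upright and reduced, on the same side as the object.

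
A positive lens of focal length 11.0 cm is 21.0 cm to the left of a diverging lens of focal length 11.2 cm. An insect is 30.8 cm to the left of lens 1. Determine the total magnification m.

m = -0.412

Lens 1: 1/d_i1 = 1/(11.0) − 1/(30.8) = 0.05844, so d_i1 = 17.11 cm; m₁ = −d_i1/d_o1 = -0.5555.
d_o2 = 21.0 − (17.11) = 3.890 cm.
f₂ = −11.2 cm (diverging).
Lens 2: 1/d_i2 = 1/(-11.2) − 1/(3.890) = -0.3464, so d_i2 = -2.887 cm; m₂ = −d_i2/d_o2 = +0.7422.
m = m₁·m₂ = (-0.5555)(+0.7422) = -0.412.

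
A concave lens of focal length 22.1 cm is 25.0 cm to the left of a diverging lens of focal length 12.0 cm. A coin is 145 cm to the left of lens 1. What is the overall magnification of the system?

m = +0.0283

f₁ = −22.1 cm (diverging).
Lens 1: 1/d_i1 = 1/(-22.1) − 1/(145) = -0.05215, so d_i1 = -19.18 cm; m₁ = −d_i1/d_o1 = +0.1323.
d_o2 = 25.0 − (-19.18) = 44.18 cm.
f₂ = −12.0 cm (diverging).
Lens 2: 1/d_i2 = 1/(-12.0) − 1/(44.18) = -0.1060, so d_i2 = -9.437 cm; m₂ = −d_i2/d_o2 = +0.2136.
m = m₁·m₂ = (+0.1323)(+0.2136) = +0.0283.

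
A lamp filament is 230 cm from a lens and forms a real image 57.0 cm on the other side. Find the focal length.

f = 45.7 cm (converging)

Real image ⇒ d_i = +57.0 cm.
1/f = 1/d_o + 1/d_i = 1/(230) + 1/(57.0) = 0.02189, so f = 45.7 cm.
Since f is positive, the lens is converging.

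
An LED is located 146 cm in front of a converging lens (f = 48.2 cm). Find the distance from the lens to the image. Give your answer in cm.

72.0 cm

Lens equation: 1/d_i = 1/f − 1/d_o = 1/(48.20) − 1/(146) = 0.02075 − 0.006849 = 0.01390, so d_i = 72.0 cm.
The image is real, inverted and reduced, on the far side of the lens.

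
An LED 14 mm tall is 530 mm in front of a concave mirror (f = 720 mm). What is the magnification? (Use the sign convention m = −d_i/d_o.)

1/d_i = 1/f − 1/d_o = 1/(720.0) − 1/(530) = -0.0004979, so d_i = -2008 mm.
m = −d_i/d_o = −(-2008)/(530) = +3.79.
The image is virtual, upright and enlarged, behind the mirror.

m = +3.79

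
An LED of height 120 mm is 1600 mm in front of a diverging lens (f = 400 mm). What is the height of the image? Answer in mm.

24.0 mm

For a diverging lens, f = -400 mm.
1/d_i = 1/f − 1/d_o = 1/(-400.0) − 1/(1600) = -0.003125, so d_i = -320.0 mm.
m = −d_i/d_o = +0.2000.
|h_i| = |m|·h_o = 0.2000 × 120 = 24.0 mm. The image is virtual, upright and reduced, on the same side as the object.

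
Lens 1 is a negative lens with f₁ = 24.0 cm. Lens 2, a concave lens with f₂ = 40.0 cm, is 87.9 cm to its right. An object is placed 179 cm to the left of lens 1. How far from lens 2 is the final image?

Lens 1 is diverging, so f₁ = −24.0 cm.
Lens 1: 1/d_i1 = 1/f₁ − 1/d_o1 = 1/(-24.0) − 1/(179) = -0.04725, so d_i1 = -21.16 cm.
The intermediate image is 21.16 cm to the left of lens 1 (virtual), which is 87.9 − (-21.16) = 109.1 cm to the left of lens 2, so d_o2 = +109.1 cm.
Lens 2 is diverging, so f₂ = −40.0 cm.
Lens 2: 1/d_i2 = 1/f₂ − 1/d_o2 = 1/(-40.0) − 1/(109.1) = -0.03417, so d_i2 = -29.3 cm.
The final image is virtual, 29.3 cm to the left of lens 2 (overall magnification ≈ 0.032).

29.3 cm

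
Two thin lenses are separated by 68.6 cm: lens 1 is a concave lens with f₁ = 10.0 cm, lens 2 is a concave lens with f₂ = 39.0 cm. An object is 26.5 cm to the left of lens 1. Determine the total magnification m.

m = +0.0930

f₁ = −10.0 cm (diverging).
Lens 1: 1/d_i1 = 1/(-10.0) − 1/(26.5) = -0.1377, so d_i1 = -7.260 cm; m₁ = −d_i1/d_o1 = +0.2740.
d_o2 = 68.6 − (-7.260) = 75.86 cm.
f₂ = −39.0 cm (diverging).
Lens 2: 1/d_i2 = 1/(-39.0) − 1/(75.86) = -0.03882, so d_i2 = -25.76 cm; m₂ = −d_i2/d_o2 = +0.3395.
m = m₁·m₂ = (+0.2740)(+0.3395) = +0.0930.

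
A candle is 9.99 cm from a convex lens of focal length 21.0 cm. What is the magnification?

1/d_i = 1/f − 1/d_o = 1/(21.00) − 1/(9.99) = -0.05248, so d_i = -19.05 cm.
m = −d_i/d_o = −(-19.05)/(9.99) = +1.91.
The image is virtual, upright and enlarged, on the same side as the object.

m = +1.91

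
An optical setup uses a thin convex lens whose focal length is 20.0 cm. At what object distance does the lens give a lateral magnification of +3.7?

14.6 cm

m = −d_i/d_o ⇒ d_i = −m·d_o.
1/f = 1/d_o + 1/d_i = 1/d_o − 1/(m·d_o) = (1 − 1/m)/d_o, so d_o = f(1 − 1/m) = (20.00)(1 − 1/(+3.7)) = 14.6 cm.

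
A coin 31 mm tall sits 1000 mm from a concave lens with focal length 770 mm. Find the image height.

13.5 mm

For a concave lens, f = -770 mm.
1/d_i = 1/f − 1/d_o = 1/(-770.0) − 1/(1000) = -0.002299, so d_i = -435.0 mm.
m = −d_i/d_o = +0.4350.
|h_i| = |m|·h_o = 0.4350 × 31 = 13.5 mm. The image is virtual, upright and reduced, on the same side as the object.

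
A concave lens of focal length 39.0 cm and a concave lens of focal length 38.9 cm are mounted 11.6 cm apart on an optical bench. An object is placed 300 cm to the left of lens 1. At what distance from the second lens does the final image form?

Lens 1 is diverging, so f₁ = −39.0 cm.
Lens 1: 1/d_i1 = 1/f₁ − 1/d_o1 = 1/(-39.0) − 1/(300) = -0.02897, so d_i1 = -34.51 cm.
The intermediate image is 34.51 cm to the left of lens 1 (virtual), which is 11.6 − (-34.51) = 46.11 cm to the left of lens 2, so d_o2 = +46.11 cm.
Lens 2 is diverging, so f₂ = −38.9 cm.
Lens 2: 1/d_i2 = 1/f₂ − 1/d_o2 = 1/(-38.9) − 1/(46.11) = -0.04739, so d_i2 = -21.1 cm.
The final image is virtual, 21.1 cm to the left of lens 2 (overall magnification ≈ 0.053).

21.1 cm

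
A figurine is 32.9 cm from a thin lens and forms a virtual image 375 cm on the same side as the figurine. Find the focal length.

Virtual image ⇒ d_i = −375 cm.
1/f = 1/d_o + 1/d_i = 1/(32.9) + 1/(-375) = 0.02773, so f = 36.1 cm.
Since f is positive, the thin lens is converging.

f = 36.1 cm (converging)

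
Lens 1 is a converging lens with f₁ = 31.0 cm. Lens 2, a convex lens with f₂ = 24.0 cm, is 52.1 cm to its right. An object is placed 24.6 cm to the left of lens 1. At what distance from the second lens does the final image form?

27.9 cm

Lens 1: 1/d_i1 = 1/f₁ − 1/d_o1 = 1/(31.0) − 1/(24.6) = -0.008392, so d_i1 = -119.2 cm.
The intermediate image is 119.2 cm to the left of lens 1 (virtual), which is 52.1 − (-119.2) = 171.3 cm to the left of lens 2, so d_o2 = +171.3 cm.
Lens 2: 1/d_i2 = 1/f₂ − 1/d_o2 = 1/(24.0) − 1/(171.3) = 0.03583, so d_i2 = 27.9 cm.
The final image is real, 27.9 cm to the right of lens 2 (overall magnification ≈ -0.79).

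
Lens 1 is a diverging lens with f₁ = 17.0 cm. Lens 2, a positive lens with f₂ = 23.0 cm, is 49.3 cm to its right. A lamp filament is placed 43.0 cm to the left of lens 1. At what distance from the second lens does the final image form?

Lens 1 is diverging, so f₁ = −17.0 cm.
Lens 1: 1/d_i1 = 1/f₁ − 1/d_o1 = 1/(-17.0) − 1/(43.0) = -0.08208, so d_i1 = -12.18 cm.
The intermediate image is 12.18 cm to the left of lens 1 (virtual), which is 49.3 − (-12.18) = 61.48 cm to the left of lens 2, so d_o2 = +61.48 cm.
Lens 2: 1/d_i2 = 1/f₂ − 1/d_o2 = 1/(23.0) − 1/(61.48) = 0.02721, so d_i2 = 36.7 cm.
The final image is real, 36.7 cm to the right of lens 2 (overall magnification ≈ -0.17).

36.7 cm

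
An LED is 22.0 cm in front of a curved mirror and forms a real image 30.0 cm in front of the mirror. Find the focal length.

f = 12.7 cm (concave)

Real image ⇒ d_i = +30.0 cm.
1/f = 1/d_o + 1/d_i = 1/(22.0) + 1/(30.0) = 0.07879, so f = 12.7 cm.
Since f is positive, the curved mirror is concave.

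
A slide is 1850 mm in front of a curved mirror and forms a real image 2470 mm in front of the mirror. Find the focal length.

f = 1060 mm (concave)

Real image ⇒ d_i = +2470 mm.
1/f = 1/d_o + 1/d_i = 1/(1850) + 1/(2470) = 0.0009454, so f = 1060 mm.
Since f is positive, the curved mirror is concave.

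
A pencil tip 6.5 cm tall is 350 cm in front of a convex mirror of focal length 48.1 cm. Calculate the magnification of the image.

m = +0.121

For a convex mirror, f = -48.1 cm.
1/d_i = 1/f − 1/d_o = 1/(-48.10) − 1/(350) = -0.02365, so d_i = -42.29 cm.
m = −d_i/d_o = −(-42.29)/(350) = +0.121.
The image is virtual, upright and reduced, behind the mirror.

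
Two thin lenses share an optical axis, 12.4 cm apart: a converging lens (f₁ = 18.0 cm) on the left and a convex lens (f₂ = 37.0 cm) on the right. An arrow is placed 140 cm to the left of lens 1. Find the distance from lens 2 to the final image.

Lens 1: 1/d_i1 = 1/f₁ − 1/d_o1 = 1/(18.0) − 1/(140) = 0.04841, so d_i1 = 20.66 cm.
The intermediate image is 20.66 cm to the right of lens 1, which lies 8.260 cm to the right of lens 2 — a virtual object — so d_o2 = −8.260 cm.
Lens 2: 1/d_i2 = 1/f₂ − 1/d_o2 = 1/(37.0) − 1/(-8.260) = 0.1481, so d_i2 = 6.75 cm.
The final image is real, 6.75 cm to the right of lens 2 (overall magnification ≈ -0.12).

6.75 cm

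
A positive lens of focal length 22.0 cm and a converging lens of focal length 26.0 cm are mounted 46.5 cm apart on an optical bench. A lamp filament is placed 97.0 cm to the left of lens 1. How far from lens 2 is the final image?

Lens 1: 1/d_i1 = 1/f₁ − 1/d_o1 = 1/(22.0) − 1/(97.0) = 0.03515, so d_i1 = 28.45 cm.
The intermediate image is 28.45 cm to the right of lens 1, which is 46.5 − (28.45) = 18.05 cm to the left of lens 2, so d_o2 = +18.05 cm.
Lens 2: 1/d_i2 = 1/f₂ − 1/d_o2 = 1/(26.0) − 1/(18.05) = -0.01694, so d_i2 = -59.0 cm.
The final image is virtual, 59.0 cm to the left of lens 2 (overall magnification ≈ -0.96).

59.0 cm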